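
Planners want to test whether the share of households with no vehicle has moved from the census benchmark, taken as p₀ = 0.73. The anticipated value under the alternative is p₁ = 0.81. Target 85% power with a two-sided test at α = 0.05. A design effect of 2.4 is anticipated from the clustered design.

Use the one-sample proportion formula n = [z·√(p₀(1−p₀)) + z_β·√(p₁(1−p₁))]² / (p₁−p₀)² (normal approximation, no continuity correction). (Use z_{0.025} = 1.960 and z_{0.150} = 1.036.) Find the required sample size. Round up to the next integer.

n = [z_{α/2}·√(p₀q₀) + z_β·√(p₁q₁)]² / (p₁ − p₀)²
  = [1.960·√(0.73·0.27) + 1.036·√(0.81·0.19)]² / (0.08)²
  = [1.960·0.4440 + 1.036·0.3923]² / 0.0064
  = [1.2766]² / 0.0064
  = 254.64
Design effect: 2.4 × 254.64 = 611.13.
Round up → n = 612.

n = 612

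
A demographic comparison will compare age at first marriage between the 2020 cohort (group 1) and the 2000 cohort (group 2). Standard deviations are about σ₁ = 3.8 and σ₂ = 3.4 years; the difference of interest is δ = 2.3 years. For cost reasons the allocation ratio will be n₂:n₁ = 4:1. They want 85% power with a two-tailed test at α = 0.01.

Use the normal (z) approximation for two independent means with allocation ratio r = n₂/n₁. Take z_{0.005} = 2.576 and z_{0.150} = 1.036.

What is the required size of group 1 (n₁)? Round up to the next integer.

n₁ = 43

n₁ = (z_{α/2} + z_β)² · (σ₁² + σ₂²/r) / δ²
   = (2.576 + 1.036)² · (3.8² + 3.4²/4) / 2.3²
   = 13.0465 · (14.44 + 2.89) / 5.29
   = 13.0465 · 17.33 / 5.29
   = 42.74
Round up → n₁ = 43; n₂ = r·n₁ = 4 × 43 = 172.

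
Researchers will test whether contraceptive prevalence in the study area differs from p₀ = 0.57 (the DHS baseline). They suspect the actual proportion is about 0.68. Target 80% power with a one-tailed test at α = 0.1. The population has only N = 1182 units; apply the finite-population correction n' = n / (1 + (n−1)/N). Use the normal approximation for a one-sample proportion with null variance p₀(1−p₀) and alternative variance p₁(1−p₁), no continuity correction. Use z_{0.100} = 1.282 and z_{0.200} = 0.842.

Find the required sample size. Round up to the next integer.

n = 82

n = [z_α·√(p₀q₀) + z_β·√(p₁q₁)]² / (p₁ − p₀)²
  = [1.282·√(0.57·0.43) + 0.842·√(0.68·0.32)]² / (0.11)²
  = [1.282·0.4951 + 0.842·0.4665]² / 0.0121
  = [1.0275]² / 0.0121
  = 87.25
Finite-population correction (N = 1182): 87.25 / (1 + (87.25 − 1)/1182) = 81.31.
Round up → n = 82.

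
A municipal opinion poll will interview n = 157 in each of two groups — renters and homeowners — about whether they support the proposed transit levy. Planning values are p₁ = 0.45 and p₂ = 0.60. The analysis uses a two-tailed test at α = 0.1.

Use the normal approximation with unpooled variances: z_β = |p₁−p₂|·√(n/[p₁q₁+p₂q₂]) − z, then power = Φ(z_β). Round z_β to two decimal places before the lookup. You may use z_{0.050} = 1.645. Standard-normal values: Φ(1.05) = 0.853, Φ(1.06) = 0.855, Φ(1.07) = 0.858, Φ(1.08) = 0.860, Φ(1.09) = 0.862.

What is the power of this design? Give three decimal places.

Power ≈ 0.853

z_β = |p₁−p₂|·√(n/[p₁q₁+p₂q₂]) − z_{α/2}
    = 0.15 · √(157/0.4875) − 1.645
    = 0.15 · 17.9458 − 1.645
    = 2.6919 − 1.645 = 1.0469 → 1.05
Power = Φ(1.05) = 0.853.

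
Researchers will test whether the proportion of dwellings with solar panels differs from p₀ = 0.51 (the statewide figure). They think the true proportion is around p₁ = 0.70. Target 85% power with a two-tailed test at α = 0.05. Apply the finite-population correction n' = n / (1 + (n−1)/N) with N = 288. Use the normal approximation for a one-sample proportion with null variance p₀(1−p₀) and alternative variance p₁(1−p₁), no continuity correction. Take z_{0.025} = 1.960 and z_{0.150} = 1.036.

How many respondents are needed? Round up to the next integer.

n = 49

n = [z_{α/2}·√(p₀q₀) + z_β·√(p₁q₁)]² / (p₁ − p₀)²
  = [1.960·√(0.51·0.49) + 1.036·√(0.70·0.30)]² / (0.19)²
  = [1.960·0.4999 + 1.036·0.4583]² / 0.0361
  = [1.4546]² / 0.0361
  = 58.61
Finite-population correction (N = 288): 58.61 / (1 + (58.61 − 1)/288) = 48.84.
Round up → n = 49.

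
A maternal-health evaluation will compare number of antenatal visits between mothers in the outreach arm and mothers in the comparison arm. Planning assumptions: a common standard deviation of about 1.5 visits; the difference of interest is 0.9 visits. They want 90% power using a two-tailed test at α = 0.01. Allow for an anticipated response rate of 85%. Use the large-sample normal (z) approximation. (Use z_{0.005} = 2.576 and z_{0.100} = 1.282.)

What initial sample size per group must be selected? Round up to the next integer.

n = (z_{α/2} + z_β)² · (σ₁² + σ₂²) / δ²
  = (2.576 + 1.282)² · (2·1.5² = 4.5) / 0.9²
  = 14.8842 · 4.5 / 0.81
  = 82.69
Adjust for 85% response: 82.69 / 0.85 = 97.28.
Round up → n = 98 per group.

n = 98 per group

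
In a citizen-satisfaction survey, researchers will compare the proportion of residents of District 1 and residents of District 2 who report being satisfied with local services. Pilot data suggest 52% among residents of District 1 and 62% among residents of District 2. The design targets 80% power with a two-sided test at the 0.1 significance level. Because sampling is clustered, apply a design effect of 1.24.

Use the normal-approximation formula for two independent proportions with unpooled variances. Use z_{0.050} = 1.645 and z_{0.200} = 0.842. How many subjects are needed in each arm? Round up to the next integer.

n = (z_{α/2} + z_β)² · [p₁(1−p₁) + p₂(1−p₂)] / (p₁ − p₂)²
  = (1.645 + 0.842)² · (0.52·0.48 + 0.62·0.38) / (-0.10)²
  = (2.487)² · (0.2496 + 0.2356) / 0.0100
  = 6.1852 · 0.4852 / 0.0100
  = 300.10
Design effect: 1.24 × 300.10 = 372.13.
Round up → n = 373 per group.

n = 373 per group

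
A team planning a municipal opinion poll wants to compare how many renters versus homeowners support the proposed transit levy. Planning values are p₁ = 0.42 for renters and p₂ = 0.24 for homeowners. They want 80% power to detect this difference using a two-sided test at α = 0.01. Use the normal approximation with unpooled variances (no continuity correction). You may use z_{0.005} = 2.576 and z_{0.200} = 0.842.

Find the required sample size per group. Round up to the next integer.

n = (z_{α/2} + z_β)² · [p₁(1−p₁) + p₂(1−p₂)] / (p₁ − p₂)²
  = (2.576 + 0.842)² · (0.42·0.58 + 0.24·0.76) / (0.18)²
  = (3.418)² · (0.2436 + 0.1824) / 0.0324
  = 11.6827 · 0.4260 / 0.0324
  = 153.61
Round up → n = 154 per group.

n = 154 per group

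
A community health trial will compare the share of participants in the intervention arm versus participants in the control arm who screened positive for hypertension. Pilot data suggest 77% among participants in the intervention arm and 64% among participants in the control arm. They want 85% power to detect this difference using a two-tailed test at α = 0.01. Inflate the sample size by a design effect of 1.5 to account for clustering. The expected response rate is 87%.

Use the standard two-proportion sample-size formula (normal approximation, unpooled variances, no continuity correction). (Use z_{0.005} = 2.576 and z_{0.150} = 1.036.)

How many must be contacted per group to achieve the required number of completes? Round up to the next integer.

n = (z_{α/2} + z_β)² · [p₁(1−p₁) + p₂(1−p₂)] / (p₁ − p₂)²
  = (2.576 + 1.036)² · (0.77·0.23 + 0.64·0.36) / (0.13)²
  = (3.612)² · (0.1771 + 0.2304) / 0.0169
  = 13.0465 · 0.4075 / 0.0169
  = 314.58
Design effect: 1.5 × 314.58 = 471.88.
Adjust for 87% response: 471.88 / 0.87 = 542.39.
Round up → n = 543 per group.

n = 543 per group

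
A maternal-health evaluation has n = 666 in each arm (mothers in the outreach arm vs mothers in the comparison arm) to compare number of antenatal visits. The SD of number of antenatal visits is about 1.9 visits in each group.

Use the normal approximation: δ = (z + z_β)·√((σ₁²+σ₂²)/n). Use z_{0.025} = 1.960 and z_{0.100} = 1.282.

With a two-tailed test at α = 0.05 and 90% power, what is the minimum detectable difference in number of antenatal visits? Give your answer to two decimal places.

Minimum detectable difference ≈ 0.34 visits

δ = (z_{α/2} + z_β) · √((σ₁²+σ₂²)/n)
  = (1.960 + 1.282) · √(7.22/666)
  = 3.242 · √0.01084
  = 3.242 · 0.1041
  = 0.3376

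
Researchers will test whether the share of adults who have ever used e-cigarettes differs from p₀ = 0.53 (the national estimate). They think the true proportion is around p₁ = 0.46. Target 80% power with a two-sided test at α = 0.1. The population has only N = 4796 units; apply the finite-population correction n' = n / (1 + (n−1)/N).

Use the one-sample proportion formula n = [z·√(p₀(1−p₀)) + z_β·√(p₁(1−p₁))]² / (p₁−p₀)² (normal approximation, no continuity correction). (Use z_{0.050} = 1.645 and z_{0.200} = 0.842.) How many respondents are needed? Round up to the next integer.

n = 295

n = [z_{α/2}·√(p₀q₀) + z_β·√(p₁q₁)]² / (p₁ − p₀)²
  = [1.645·√(0.53·0.47) + 0.842·√(0.46·0.54)]² / (-0.07)²
  = [1.645·0.4991 + 0.842·0.4984]² / 0.0049
  = [1.2407]² / 0.0049
  = 314.13
Finite-population correction (N = 4796): 314.13 / (1 + (314.13 − 1)/4796) = 294.88.
Round up → n = 295.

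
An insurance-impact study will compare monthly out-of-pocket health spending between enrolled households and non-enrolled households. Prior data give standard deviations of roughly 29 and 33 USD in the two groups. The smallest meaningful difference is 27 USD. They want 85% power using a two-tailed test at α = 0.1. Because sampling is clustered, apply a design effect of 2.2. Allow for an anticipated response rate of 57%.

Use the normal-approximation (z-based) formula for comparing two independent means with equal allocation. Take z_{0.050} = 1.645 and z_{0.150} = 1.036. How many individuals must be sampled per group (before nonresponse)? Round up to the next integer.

n = (z_{α/2} + z_β)² · (σ₁² + σ₂²) / δ²
  = (1.645 + 1.036)² · (29² + 33² = 1930) / 27²
  = 7.1878 · 1930 / 729
  = 19.03
Design effect: 2.2 × 19.03 = 41.86.
Adjust for 57% response: 41.86 / 0.57 = 73.45.
Round up → n = 74 per group.

n = 74 per group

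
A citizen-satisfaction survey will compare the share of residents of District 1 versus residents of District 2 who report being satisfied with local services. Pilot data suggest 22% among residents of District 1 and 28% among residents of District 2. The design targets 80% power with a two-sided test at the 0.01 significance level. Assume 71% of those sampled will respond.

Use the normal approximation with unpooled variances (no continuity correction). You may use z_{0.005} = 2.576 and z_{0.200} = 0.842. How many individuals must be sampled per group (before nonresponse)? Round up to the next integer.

n = (z_{α/2} + z_β)² · [p₁(1−p₁) + p₂(1−p₂)] / (p₁ − p₂)²
  = (2.576 + 0.842)² · (0.22·0.78 + 0.28·0.72) / (-0.06)²
  = (3.418)² · (0.1716 + 0.2016) / 0.0036
  = 11.6827 · 0.3732 / 0.0036
  = 1211.11
Adjust for 71% response: 1211.11 / 0.71 = 1705.79.
Round up → n = 1706 per group.

n = 1706 per group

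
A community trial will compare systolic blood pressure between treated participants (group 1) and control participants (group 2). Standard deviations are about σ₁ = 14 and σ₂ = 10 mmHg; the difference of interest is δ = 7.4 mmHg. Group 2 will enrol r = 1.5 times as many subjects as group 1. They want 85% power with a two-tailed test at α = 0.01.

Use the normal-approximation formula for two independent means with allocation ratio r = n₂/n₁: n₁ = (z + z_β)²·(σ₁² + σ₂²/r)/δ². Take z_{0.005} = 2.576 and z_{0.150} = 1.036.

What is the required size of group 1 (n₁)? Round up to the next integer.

n₁ = 63

n₁ = (z_{α/2} + z_β)² · (σ₁² + σ₂²/r) / δ²
   = (2.576 + 1.036)² · (14² + 10²/1.5) / 7.4²
   = 13.0465 · (196 + 66.6667) / 54.76
   = 13.0465 · 262.6667 / 54.76
   = 62.58
Round up → n₁ = 63; n₂ = r·n₁ = 1.5 × 63 = 95.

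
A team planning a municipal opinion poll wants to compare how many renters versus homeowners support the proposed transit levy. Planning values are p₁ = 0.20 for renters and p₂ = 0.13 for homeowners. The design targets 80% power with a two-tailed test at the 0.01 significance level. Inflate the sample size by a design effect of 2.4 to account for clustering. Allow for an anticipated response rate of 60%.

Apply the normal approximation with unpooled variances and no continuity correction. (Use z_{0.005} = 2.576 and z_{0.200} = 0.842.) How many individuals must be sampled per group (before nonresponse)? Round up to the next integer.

n = 2605 per group

n = (z_{α/2} + z_β)² · [p₁(1−p₁) + p₂(1−p₂)] / (p₁ − p₂)²
  = (2.576 + 0.842)² · (0.20·0.80 + 0.13·0.87) / (0.07)²
  = (3.418)² · (0.1600 + 0.1131) / 0.0049
  = 11.6827 · 0.2731 / 0.0049
  = 651.13
Design effect: 2.4 × 651.13 = 1562.72.
Adjust for 60% response: 1562.72 / 0.60 = 2604.53.
Round up → n = 2605 per group.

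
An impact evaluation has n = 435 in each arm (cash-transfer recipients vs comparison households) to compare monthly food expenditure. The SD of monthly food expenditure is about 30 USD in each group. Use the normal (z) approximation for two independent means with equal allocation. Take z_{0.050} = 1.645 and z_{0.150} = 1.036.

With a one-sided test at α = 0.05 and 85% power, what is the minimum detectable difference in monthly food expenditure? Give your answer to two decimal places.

δ = (z_α + z_β) · √((σ₁²+σ₂²)/n)
  = (1.645 + 1.036) · √(1800/435)
  = 2.681 · √4.1379
  = 2.681 · 2.0342
  = 5.4537

Minimum detectable difference ≈ 5.45 USD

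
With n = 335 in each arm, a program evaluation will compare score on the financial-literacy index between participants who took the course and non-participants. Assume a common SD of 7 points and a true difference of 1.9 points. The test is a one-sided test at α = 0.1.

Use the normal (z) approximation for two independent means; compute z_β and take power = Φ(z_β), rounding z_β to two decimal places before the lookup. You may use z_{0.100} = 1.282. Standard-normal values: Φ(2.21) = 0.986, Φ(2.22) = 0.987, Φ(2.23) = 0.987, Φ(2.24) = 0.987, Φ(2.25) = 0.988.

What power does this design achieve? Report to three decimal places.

Power ≈ 0.987

z_β = δ·√(n/(σ₁²+σ₂²)) − z_α
    = 1.9 · √(335/98) − 1.282
    = 1.9 · 1.84888 − 1.282
    = 3.5129 − 1.282 = 2.2309 → 2.23
Power = Φ(2.23) = 0.987.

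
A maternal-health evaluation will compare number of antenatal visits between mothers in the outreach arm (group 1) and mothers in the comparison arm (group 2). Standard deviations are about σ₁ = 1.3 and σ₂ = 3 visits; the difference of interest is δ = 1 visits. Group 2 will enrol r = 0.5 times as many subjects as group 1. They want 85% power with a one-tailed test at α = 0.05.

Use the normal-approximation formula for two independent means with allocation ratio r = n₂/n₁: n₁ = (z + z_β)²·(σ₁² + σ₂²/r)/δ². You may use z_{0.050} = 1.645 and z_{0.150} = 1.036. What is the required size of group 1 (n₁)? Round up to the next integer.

n₁ = 142

n₁ = (z_α + z_β)² · (σ₁² + σ₂²/r) / δ²
   = (1.645 + 1.036)² · (1.3² + 3²/0.5) / 1²
   = 7.1878 · (1.69 + 18) / 1
   = 7.1878 · 19.69 / 1
   = 141.53
Round up → n₁ = 142; n₂ = r·n₁ = 0.5 × 142 = 71.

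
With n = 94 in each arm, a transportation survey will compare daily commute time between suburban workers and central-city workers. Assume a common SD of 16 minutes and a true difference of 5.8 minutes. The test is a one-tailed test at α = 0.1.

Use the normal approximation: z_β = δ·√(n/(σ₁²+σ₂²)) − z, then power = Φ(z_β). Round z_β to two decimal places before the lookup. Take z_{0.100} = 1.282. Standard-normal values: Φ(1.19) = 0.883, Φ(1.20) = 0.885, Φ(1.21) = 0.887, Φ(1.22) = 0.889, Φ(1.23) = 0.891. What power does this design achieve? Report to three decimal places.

Power ≈ 0.885

z_β = δ·√(n/(σ₁²+σ₂²)) − z_α
    = 5.8 · √(94/512) − 1.282
    = 5.8 · 0.42848 − 1.282
    = 2.4852 − 1.282 = 1.2032 → 1.20
Power = Φ(1.20) = 0.885.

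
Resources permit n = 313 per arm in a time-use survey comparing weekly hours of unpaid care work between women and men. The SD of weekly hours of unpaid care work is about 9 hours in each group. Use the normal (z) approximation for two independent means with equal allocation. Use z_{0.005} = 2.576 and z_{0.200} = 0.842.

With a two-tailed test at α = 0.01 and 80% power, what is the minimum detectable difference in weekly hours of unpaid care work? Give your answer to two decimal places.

δ = (z_{α/2} + z_β) · √((σ₁²+σ₂²)/n)
  = (2.576 + 0.842) · √(162/313)
  = 3.418 · √0.51757
  = 3.418 · 0.7194
  = 2.4590

Minimum detectable difference ≈ 2.46 hours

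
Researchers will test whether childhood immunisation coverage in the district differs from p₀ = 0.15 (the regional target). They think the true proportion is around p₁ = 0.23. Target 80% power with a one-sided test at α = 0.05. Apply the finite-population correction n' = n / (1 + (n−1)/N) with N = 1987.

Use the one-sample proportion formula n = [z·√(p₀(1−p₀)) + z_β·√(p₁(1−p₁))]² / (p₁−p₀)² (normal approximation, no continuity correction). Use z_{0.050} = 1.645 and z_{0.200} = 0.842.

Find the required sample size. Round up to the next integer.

n = [z_α·√(p₀q₀) + z_β·√(p₁q₁)]² / (p₁ − p₀)²
  = [1.645·√(0.15·0.85) + 0.842·√(0.23·0.77)]² / (0.08)²
  = [1.645·0.3571 + 0.842·0.4208]² / 0.0064
  = [0.9417]² / 0.0064
  = 138.57
Finite-population correction (N = 1987): 138.57 / (1 + (138.57 − 1)/1987) = 129.60.
Round up → n = 130.

n = 130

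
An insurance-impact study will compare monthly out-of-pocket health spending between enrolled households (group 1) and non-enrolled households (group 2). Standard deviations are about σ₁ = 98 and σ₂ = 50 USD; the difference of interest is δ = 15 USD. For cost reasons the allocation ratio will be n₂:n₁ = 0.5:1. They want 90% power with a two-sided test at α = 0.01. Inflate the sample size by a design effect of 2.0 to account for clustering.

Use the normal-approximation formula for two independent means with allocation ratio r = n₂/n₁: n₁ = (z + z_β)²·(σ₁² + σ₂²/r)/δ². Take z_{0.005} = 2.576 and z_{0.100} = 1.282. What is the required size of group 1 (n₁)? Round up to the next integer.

n₁ = 1933

n₁ = (z_{α/2} + z_β)² · (σ₁² + σ₂²/r) / δ²
   = (2.576 + 1.282)² · (98² + 50²/0.5) / 15²
   = 14.8842 · (9604 + 5000) / 225
   = 14.8842 · 14604 / 225
   = 966.08
Design effect: 2.0 × 966.08 = 1932.16.
Round up → n₁ = 1933; n₂ = r·n₁ = 0.5 × 1933 = 967.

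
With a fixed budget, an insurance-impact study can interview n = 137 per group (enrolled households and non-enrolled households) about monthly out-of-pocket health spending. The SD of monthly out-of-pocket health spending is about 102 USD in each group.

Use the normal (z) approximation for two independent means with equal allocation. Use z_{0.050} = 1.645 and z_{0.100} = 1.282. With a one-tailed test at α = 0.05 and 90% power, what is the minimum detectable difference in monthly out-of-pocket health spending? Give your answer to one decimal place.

Minimum detectable difference ≈ 36.1 USD

δ = (z_α + z_β) · √((σ₁²+σ₂²)/n)
  = (1.645 + 1.282) · √(20808/137)
  = 2.927 · √151.8832
  = 2.927 · 12.3241
  = 36.0726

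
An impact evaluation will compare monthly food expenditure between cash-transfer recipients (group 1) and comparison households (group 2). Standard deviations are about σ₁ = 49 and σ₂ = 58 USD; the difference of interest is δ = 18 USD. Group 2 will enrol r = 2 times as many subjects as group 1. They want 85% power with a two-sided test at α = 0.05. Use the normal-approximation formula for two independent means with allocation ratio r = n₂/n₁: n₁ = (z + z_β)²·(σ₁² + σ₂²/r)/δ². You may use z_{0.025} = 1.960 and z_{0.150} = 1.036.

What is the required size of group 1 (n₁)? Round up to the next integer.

n₁ = 114

n₁ = (z_{α/2} + z_β)² · (σ₁² + σ₂²/r) / δ²
   = (1.960 + 1.036)² · (49² + 58²/2) / 18²
   = 8.9760 · (2401 + 1682) / 324
   = 8.9760 · 4083 / 324
   = 113.11
Round up → n₁ = 114; n₂ = r·n₁ = 2 × 114 = 228.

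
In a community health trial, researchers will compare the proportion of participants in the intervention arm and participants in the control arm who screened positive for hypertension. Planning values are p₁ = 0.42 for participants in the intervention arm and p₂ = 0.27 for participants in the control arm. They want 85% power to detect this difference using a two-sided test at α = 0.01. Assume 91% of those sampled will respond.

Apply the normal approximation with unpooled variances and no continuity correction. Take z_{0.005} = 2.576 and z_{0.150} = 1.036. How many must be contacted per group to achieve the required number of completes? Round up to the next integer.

n = (z_{α/2} + z_β)² · [p₁(1−p₁) + p₂(1−p₂)] / (p₁ − p₂)²
  = (2.576 + 1.036)² · (0.42·0.58 + 0.27·0.73) / (0.15)²
  = (3.612)² · (0.2436 + 0.1971) / 0.0225
  = 13.0465 · 0.4407 / 0.0225
  = 255.54
Adjust for 91% response: 255.54 / 0.91 = 280.81.
Round up → n = 281 per group.

n = 281 per group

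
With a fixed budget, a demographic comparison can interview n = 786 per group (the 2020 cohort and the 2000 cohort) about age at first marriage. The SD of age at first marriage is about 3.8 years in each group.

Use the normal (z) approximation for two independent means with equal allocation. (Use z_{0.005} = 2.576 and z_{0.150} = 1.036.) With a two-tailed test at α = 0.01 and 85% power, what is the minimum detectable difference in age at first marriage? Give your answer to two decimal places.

Minimum detectable difference ≈ 0.69 years

δ = (z_{α/2} + z_β) · √((σ₁²+σ₂²)/n)
  = (2.576 + 1.036) · √(28.88/786)
  = 3.612 · √0.03674
  = 3.612 · 0.1917
  = 0.6924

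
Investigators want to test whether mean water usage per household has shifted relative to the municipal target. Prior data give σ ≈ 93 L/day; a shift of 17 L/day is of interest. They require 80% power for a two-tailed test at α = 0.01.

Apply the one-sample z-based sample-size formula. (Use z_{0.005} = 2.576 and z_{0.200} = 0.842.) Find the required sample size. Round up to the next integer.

n = 350

n = (z_{α/2} + z_β)² · σ² / δ²
  = (2.576 + 0.842)² · 93² / 17²
  = 11.6827 · 8649 / 289
  = 349.63
Round up → n = 350.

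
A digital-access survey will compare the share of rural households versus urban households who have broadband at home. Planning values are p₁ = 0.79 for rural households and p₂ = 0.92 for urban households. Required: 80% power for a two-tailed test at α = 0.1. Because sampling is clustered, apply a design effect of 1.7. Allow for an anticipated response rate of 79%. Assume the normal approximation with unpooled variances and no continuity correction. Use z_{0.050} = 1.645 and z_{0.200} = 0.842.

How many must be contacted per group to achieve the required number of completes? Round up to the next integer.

n = (z_{α/2} + z_β)² · [p₁(1−p₁) + p₂(1−p₂)] / (p₁ − p₂)²
  = (1.645 + 0.842)² · (0.79·0.21 + 0.92·0.08) / (-0.13)²
  = (2.487)² · (0.1659 + 0.0736) / 0.0169
  = 6.1852 · 0.2395 / 0.0169
  = 87.65
Design effect: 1.7 × 87.65 = 149.01.
Adjust for 79% response: 149.01 / 0.79 = 188.62.
Round up → n = 189 per group.

n = 189 per group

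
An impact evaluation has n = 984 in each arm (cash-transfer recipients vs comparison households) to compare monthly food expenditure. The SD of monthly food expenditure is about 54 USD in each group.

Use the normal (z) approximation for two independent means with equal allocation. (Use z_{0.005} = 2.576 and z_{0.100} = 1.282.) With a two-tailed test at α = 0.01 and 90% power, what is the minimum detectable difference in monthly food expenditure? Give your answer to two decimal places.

Minimum detectable difference ≈ 9.39 USD

δ = (z_{α/2} + z_β) · √((σ₁²+σ₂²)/n)
  = (2.576 + 1.282) · √(5832/984)
  = 3.858 · √5.9268
  = 3.858 · 2.4345
  = 9.3923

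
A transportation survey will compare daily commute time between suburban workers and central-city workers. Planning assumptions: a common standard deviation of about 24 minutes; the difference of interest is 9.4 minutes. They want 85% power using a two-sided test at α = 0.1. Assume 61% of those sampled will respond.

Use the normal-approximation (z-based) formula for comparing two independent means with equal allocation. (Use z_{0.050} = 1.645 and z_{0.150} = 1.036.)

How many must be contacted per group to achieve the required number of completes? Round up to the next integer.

n = 154 per group

n = (z_{α/2} + z_β)² · (σ₁² + σ₂²) / δ²
  = (1.645 + 1.036)² · (2·24² = 1152) / 9.4²
  = 7.1878 · 1152 / 88.36
  = 93.71
Adjust for 61% response: 93.71 / 0.61 = 153.62.
Round up → n = 154 per group.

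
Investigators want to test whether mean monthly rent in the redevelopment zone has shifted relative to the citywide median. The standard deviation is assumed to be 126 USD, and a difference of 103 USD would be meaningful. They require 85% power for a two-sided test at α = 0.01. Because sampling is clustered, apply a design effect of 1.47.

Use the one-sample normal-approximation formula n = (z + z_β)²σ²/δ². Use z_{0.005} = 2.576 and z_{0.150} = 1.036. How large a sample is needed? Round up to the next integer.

n = 29

n = (z_{α/2} + z_β)² · σ² / δ²
  = (2.576 + 1.036)² · 126² / 103²
  = 13.0465 · 15876 / 10609
  = 19.52
Design effect: 1.47 × 19.52 = 28.70.
Round up → n = 29.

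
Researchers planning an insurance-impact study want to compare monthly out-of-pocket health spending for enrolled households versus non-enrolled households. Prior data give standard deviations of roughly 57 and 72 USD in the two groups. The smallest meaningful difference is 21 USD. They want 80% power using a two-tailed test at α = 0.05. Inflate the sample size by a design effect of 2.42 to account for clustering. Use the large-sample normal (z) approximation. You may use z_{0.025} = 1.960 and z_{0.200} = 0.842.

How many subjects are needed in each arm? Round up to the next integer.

n = (z_{α/2} + z_β)² · (σ₁² + σ₂²) / δ²
  = (1.960 + 0.842)² · (57² + 72² = 8433) / 21²
  = 7.8512 · 8433 / 441
  = 150.13
Design effect: 2.42 × 150.13 = 363.32.
Round up → n = 364 per group.

n = 364 per group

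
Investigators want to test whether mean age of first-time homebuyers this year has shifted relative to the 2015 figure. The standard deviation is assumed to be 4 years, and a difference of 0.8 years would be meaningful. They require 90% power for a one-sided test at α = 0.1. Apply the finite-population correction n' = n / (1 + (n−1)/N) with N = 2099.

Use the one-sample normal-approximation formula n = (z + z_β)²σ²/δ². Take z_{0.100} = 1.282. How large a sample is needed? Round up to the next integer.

n = 153

n = (z_α + z_β)² · σ² / δ²
  = (1.282 + 1.282)² · 4² / 0.8²
  = 6.5741 · 16 / 0.64
  = 164.35
Finite-population correction (N = 2099): 164.35 / (1 + (164.35 − 1)/2099) = 152.49.
Round up → n = 153.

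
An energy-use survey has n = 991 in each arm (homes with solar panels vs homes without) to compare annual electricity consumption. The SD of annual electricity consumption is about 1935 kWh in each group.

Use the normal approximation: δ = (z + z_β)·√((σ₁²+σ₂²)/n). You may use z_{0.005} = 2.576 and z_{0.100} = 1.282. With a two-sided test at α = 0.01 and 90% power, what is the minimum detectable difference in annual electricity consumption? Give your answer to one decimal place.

Minimum detectable difference ≈ 335.4 kWh

δ = (z_{α/2} + z_β) · √((σ₁²+σ₂²)/n)
  = (2.576 + 1.282) · √(7488450/991)
  = 3.858 · √7556.5
  = 3.858 · 86.9279
  = 335.3678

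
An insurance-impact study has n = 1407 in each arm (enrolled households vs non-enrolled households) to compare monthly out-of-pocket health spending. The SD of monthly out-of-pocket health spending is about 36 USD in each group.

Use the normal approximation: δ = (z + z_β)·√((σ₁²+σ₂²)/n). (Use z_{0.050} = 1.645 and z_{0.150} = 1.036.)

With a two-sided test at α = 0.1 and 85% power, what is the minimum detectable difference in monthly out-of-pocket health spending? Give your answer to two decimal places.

δ = (z_{α/2} + z_β) · √((σ₁²+σ₂²)/n)
  = (1.645 + 1.036) · √(2592/1407)
  = 2.681 · √1.8422
  = 2.681 · 1.3573
  = 3.6389

Minimum detectable difference ≈ 3.64 USD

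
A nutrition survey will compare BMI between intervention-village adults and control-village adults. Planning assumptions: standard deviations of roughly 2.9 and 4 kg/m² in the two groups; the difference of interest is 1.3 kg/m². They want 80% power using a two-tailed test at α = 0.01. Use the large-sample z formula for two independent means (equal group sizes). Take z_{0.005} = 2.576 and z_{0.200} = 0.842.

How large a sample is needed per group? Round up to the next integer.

n = 169 per group

n = (z_{α/2} + z_β)² · (σ₁² + σ₂²) / δ²
  = (2.576 + 0.842)² · (2.9² + 4² = 24.41) / 1.3²
  = 11.6827 · 24.41 / 1.69
  = 168.74
Round up → n = 169 per group.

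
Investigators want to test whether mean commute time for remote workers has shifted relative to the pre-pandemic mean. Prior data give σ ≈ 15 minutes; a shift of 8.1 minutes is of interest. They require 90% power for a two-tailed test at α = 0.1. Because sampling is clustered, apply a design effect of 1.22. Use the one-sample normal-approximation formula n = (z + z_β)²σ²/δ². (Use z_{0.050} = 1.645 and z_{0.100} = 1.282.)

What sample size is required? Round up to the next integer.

n = 36

n = (z_{α/2} + z_β)² · σ² / δ²
  = (1.645 + 1.282)² · 15² / 8.1²
  = 8.5673 · 225 / 65.61
  = 29.38
Design effect: 1.22 × 29.38 = 35.84.
Round up → n = 36.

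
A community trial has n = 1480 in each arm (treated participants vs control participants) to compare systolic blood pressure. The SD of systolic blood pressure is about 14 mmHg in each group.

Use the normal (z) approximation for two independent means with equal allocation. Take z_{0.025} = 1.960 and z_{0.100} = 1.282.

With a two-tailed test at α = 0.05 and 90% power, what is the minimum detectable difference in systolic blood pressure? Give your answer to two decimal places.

Minimum detectable difference ≈ 1.67 mmHg

δ = (z_{α/2} + z_β) · √((σ₁²+σ₂²)/n)
  = (1.960 + 1.282) · √(392/1480)
  = 3.242 · √0.26486
  = 3.242 · 0.5147
  = 1.6685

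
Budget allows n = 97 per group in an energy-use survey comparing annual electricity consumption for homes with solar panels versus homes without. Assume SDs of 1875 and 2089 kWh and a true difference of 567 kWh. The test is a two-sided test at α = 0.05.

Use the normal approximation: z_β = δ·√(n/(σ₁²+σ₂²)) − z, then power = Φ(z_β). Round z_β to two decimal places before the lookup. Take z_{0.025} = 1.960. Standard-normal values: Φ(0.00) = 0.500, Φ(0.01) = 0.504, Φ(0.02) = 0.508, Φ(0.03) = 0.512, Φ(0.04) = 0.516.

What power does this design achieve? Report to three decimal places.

Power ≈ 0.512

z_β = δ·√(n/(σ₁²+σ₂²)) − z_{α/2}
    = 567 · √(97/7879546) − 1.960
    = 567 · 0.00351 − 1.960
    = 1.9894 − 1.960 = 0.0294 → 0.03
Power = Φ(0.03) = 0.512.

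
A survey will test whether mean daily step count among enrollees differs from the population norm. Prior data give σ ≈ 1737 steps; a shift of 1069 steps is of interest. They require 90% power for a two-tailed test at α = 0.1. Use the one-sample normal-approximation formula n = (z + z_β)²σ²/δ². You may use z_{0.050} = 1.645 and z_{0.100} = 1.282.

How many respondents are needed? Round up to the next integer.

n = 23

n = (z_{α/2} + z_β)² · σ² / δ²
  = (1.645 + 1.282)² · 1737² / 1069²
  = 8.5673 · 3017169 / 1142761
  = 22.62
Round up → n = 23.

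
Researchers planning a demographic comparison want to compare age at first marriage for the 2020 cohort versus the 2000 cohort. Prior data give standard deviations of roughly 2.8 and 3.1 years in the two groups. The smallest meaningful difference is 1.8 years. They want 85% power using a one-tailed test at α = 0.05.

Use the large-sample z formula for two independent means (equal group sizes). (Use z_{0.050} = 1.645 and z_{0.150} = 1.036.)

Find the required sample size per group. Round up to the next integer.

n = (z_α + z_β)² · (σ₁² + σ₂²) / δ²
  = (1.645 + 1.036)² · (2.8² + 3.1² = 17.45) / 1.8²
  = 7.1878 · 17.45 / 3.24
  = 38.71
Round up → n = 39 per group.

n = 39 per group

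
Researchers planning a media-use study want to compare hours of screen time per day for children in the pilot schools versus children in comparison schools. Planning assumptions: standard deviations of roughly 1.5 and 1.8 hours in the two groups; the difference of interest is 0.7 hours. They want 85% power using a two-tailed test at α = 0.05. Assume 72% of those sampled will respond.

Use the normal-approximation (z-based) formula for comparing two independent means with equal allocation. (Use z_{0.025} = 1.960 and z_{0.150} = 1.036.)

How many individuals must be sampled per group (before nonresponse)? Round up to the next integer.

n = (z_{α/2} + z_β)² · (σ₁² + σ₂²) / δ²
  = (1.960 + 1.036)² · (1.5² + 1.8² = 5.49) / 0.7²
  = 8.9760 · 5.49 / 0.49
  = 100.57
Adjust for 72% response: 100.57 / 0.72 = 139.68.
Round up → n = 140 per group.

n = 140 per group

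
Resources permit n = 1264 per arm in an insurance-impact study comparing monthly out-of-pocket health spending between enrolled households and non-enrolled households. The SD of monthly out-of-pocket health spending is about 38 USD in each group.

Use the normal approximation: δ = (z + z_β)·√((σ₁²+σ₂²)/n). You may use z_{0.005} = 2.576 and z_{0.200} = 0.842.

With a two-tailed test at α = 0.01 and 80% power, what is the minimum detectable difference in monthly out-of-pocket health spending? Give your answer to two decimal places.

Minimum detectable difference ≈ 5.17 USD

δ = (z_{α/2} + z_β) · √((σ₁²+σ₂²)/n)
  = (2.576 + 0.842) · √(2888/1264)
  = 3.418 · √2.2848
  = 3.418 · 1.5116
  = 5.1665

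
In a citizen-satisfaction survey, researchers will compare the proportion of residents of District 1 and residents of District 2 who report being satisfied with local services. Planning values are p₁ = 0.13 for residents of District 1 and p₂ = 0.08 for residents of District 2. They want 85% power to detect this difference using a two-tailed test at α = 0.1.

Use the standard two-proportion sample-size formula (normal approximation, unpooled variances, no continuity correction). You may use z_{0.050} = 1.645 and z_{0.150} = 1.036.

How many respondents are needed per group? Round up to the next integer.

n = 537 per group

n = (z_{α/2} + z_β)² · [p₁(1−p₁) + p₂(1−p₂)] / (p₁ − p₂)²
  = (1.645 + 1.036)² · (0.13·0.87 + 0.08·0.92) / (0.05)²
  = (2.681)² · (0.1131 + 0.0736) / 0.0025
  = 7.1878 · 0.1867 / 0.0025
  = 536.78
Round up → n = 537 per group.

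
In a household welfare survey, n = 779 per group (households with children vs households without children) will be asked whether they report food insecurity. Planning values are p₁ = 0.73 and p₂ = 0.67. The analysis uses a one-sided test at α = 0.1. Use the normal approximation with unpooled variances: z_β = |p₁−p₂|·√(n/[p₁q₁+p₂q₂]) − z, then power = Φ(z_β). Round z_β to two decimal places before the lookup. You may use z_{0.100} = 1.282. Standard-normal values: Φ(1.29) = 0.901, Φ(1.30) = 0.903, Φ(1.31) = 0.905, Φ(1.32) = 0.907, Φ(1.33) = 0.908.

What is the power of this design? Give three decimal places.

Power ≈ 0.905

z_β = |p₁−p₂|·√(n/[p₁q₁+p₂q₂]) − z_α
    = 0.06 · √(779/0.4182) − 1.282
    = 0.06 · 43.1595 − 1.282
    = 2.5896 − 1.282 = 1.3076 → 1.31
Power = Φ(1.31) = 0.905.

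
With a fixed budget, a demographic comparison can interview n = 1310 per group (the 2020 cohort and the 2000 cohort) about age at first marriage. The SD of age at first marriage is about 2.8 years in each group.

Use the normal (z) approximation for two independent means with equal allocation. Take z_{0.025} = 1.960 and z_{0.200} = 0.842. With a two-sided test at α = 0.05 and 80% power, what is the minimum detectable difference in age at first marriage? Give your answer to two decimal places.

δ = (z_{α/2} + z_β) · √((σ₁²+σ₂²)/n)
  = (1.960 + 0.842) · √(15.68/1310)
  = 2.802 · √0.01197
  = 2.802 · 0.1094
  = 0.3066

Minimum detectable difference ≈ 0.31 years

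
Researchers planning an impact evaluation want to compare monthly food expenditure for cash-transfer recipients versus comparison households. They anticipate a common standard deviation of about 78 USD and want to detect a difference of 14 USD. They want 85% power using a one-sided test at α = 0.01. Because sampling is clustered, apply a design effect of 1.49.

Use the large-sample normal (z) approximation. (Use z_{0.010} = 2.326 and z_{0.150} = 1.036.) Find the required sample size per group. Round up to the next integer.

n = 1046 per group

n = (z_α + z_β)² · (σ₁² + σ₂²) / δ²
  = (2.326 + 1.036)² · (2·78² = 12168) / 14²
  = 11.3030 · 12168 / 196
  = 701.71
Design effect: 1.49 × 701.71 = 1045.55.
Round up → n = 1046 per group.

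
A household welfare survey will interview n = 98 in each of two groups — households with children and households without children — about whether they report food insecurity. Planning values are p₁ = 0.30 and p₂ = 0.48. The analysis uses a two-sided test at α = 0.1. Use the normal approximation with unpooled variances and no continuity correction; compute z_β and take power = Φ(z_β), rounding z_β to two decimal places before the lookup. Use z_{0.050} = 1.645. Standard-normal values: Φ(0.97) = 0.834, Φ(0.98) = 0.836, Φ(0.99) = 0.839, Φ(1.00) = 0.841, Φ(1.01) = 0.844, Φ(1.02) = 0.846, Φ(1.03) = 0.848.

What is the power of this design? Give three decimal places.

z_β = |p₁−p₂|·√(n/[p₁q₁+p₂q₂]) − z_{α/2}
    = 0.18 · √(98/0.4596) − 1.645
    = 0.18 · 14.6024 − 1.645
    = 2.6284 − 1.645 = 0.9834 → 0.98
Power = Φ(0.98) = 0.836.

Power ≈ 0.836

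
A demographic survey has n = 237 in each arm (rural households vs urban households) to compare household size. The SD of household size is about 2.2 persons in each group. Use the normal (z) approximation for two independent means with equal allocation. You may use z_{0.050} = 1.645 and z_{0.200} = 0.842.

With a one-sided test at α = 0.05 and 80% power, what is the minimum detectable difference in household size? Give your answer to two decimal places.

δ = (z_α + z_β) · √((σ₁²+σ₂²)/n)
  = (1.645 + 0.842) · √(9.68/237)
  = 2.487 · √0.04084
  = 2.487 · 0.2021
  = 0.5026

Minimum detectable difference ≈ 0.50 persons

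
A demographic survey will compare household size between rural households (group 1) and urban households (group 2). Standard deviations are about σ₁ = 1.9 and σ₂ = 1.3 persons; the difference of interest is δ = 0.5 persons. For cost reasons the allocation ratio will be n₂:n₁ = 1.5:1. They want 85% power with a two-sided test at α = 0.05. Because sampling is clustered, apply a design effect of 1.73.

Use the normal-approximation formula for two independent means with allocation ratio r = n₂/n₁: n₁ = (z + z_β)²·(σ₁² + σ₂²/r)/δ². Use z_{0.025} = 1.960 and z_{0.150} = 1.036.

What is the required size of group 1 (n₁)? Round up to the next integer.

n₁ = 295

n₁ = (z_{α/2} + z_β)² · (σ₁² + σ₂²/r) / δ²
   = (1.960 + 1.036)² · (1.9² + 1.3²/1.5) / 0.5²
   = 8.9760 · (3.61 + 1.1267) / 0.25
   = 8.9760 · 4.7367 / 0.25
   = 170.07
Design effect: 1.73 × 170.07 = 294.21.
Round up → n₁ = 295; n₂ = r·n₁ = 1.5 × 295 = 443.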